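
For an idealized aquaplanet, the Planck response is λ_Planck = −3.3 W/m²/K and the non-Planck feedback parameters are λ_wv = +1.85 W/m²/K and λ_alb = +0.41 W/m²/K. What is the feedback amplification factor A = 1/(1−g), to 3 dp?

3.173

Convert to gains: g_wv = 1.85/3.3 = 0.5606; g_alb = 0.41/3.3 = 0.1242.
Total gain g = 0.6848.
A = 1/(1 − 0.6848) = 3.173.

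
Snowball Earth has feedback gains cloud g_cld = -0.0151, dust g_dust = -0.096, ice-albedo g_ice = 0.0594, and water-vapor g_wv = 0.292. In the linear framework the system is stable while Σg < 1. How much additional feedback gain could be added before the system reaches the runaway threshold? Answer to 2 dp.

0.76

Current total gain = -0.0151 − 0.096 + 0.0594 + 0.292 = 0.2403.
Margin to runaway = 1 − 0.2403 = 0.76.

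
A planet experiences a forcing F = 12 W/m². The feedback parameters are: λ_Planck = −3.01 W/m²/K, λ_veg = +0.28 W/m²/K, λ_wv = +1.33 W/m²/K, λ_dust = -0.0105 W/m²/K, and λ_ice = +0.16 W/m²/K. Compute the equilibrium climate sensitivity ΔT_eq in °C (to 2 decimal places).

9.60 °C

Net feedback parameter λ = (−3.01) + (+0.28) + (+1.33) + (-0.0105) + (+0.16) = -1.2505 W/m²/K.
ΔT = −F/λ = −12/(-1.2505) = 9.60 °C.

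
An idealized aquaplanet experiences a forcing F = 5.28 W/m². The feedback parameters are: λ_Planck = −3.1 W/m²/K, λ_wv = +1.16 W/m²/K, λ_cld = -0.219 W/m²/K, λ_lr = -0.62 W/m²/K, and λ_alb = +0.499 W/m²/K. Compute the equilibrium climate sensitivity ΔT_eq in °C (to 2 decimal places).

2.32 °C

Net feedback parameter λ = (−3.1) + (+1.16) + (-0.219) + (-0.62) + (+0.499) = -2.28 W/m²/K.
ΔT = −F/λ = −5.28/(-2.28) = 2.32 °C.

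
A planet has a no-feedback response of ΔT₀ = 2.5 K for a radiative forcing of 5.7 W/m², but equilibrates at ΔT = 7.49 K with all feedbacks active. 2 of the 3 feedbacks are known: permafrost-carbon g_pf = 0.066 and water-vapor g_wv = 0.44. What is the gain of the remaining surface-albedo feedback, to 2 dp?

Amplification A = ΔT/ΔT₀ = 7.49/2.5 = 2.996.
Total gain g = 1 − 1/A = 1 − 1/2.996 = 0.6662.
Known gains sum to 0.066 + 0.44 = 0.506.
g_alb = 0.6662 − 0.506 = 0.16.

0.16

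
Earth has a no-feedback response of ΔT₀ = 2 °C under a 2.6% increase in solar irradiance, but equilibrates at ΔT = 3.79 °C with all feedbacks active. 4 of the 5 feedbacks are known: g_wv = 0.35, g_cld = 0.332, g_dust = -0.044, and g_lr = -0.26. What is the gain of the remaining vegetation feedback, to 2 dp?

0.09

Amplification A = ΔT/ΔT₀ = 3.79/2 = 1.895.
Total gain g = 1 − 1/A = 1 − 1/1.895 = 0.4723.
Known gains sum to 0.35 + 0.332 − 0.044 − 0.26 = 0.378.
g_veg = 0.4723 − 0.378 = 0.09.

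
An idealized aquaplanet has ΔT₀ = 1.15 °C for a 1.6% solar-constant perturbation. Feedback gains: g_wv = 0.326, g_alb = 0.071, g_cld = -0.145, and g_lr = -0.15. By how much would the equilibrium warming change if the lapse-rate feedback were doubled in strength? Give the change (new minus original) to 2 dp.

-0.18 °C

Original: g = 0.102, ΔT = 1.15/(1−0.102) = 1.2806 °C.
With doubled lapse-rate: g' = -0.048, ΔT' = 1.15/(1+0.048) = 1.0973 °C.
Change = 1.0973 − 1.2806 = -0.18 °C.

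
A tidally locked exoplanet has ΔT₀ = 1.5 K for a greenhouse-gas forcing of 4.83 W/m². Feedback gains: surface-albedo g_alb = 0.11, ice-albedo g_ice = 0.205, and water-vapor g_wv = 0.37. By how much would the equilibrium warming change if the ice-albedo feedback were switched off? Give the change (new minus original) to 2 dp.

Original: g = 0.685, ΔT = 1.5/(1−0.685) = 4.7619 K.
Without ice-albedo: g' = 0.48, ΔT' = 1.5/(1−0.48) = 2.8846 K.
Change = 2.8846 − 4.7619 = -1.88 K.

-1.88 K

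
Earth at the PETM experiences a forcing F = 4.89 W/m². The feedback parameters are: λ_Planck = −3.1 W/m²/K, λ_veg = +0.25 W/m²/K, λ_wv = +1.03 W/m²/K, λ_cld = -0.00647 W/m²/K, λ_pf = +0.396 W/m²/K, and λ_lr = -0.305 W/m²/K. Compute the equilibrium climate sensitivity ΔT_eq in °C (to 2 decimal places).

2.82 °C

Net feedback parameter λ = (−3.1) + (+0.25) + (+1.03) + (-0.00647) + (+0.396) + (-0.305) = -1.73547 W/m²/K.
ΔT = −F/λ = −4.89/(-1.73547) = 2.82 °C.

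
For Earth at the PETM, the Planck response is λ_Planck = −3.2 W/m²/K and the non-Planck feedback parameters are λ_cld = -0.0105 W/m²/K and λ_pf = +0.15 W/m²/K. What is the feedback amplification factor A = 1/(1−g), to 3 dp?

1.046

Convert to gains: g_cld = -0.0105/3.2 = -0.003281; g_pf = 0.15/3.2 = 0.04687.
Total gain g = 0.043589.
A = 1/(1 − 0.043589) = 1.046.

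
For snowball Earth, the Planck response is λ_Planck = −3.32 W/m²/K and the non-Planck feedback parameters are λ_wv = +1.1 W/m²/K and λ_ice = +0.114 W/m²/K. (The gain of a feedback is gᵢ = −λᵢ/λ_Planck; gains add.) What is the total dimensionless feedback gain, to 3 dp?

0.366

Convert to gains: g_wv = 1.1/3.32 = 0.3313; g_ice = 0.114/3.32 = 0.03434.
Total gain g = 0.36564.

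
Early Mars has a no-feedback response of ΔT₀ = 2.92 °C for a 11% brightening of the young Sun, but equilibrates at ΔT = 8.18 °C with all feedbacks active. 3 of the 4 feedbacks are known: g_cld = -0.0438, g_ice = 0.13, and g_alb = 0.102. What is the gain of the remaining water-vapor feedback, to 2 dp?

Amplification A = ΔT/ΔT₀ = 8.18/2.92 = 2.801.
Total gain g = 1 − 1/A = 1 − 1/2.801 = 0.643.
Known gains sum to -0.0438 + 0.13 + 0.102 = 0.1882.
g_wv = 0.643 − 0.1882 = 0.45.

0.45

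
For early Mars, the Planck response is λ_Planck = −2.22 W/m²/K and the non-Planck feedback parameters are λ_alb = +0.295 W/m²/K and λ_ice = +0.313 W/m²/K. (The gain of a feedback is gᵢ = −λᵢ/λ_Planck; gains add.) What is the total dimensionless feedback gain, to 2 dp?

0.27

Convert to gains: g_alb = 0.295/2.22 = 0.1329; g_ice = 0.313/2.22 = 0.141.
Total gain g = 0.2739.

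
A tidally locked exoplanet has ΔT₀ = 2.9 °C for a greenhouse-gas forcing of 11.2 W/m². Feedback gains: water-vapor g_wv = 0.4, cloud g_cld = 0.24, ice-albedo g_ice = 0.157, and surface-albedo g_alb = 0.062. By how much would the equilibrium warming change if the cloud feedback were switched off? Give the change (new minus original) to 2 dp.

-12.96 °C

Original: g = 0.859, ΔT = 2.9/(1−0.859) = 20.5674 °C.
Without cloud: g' = 0.619, ΔT' = 2.9/(1−0.619) = 7.6115 °C.
Change = 7.6115 − 20.5674 = -12.96 °C.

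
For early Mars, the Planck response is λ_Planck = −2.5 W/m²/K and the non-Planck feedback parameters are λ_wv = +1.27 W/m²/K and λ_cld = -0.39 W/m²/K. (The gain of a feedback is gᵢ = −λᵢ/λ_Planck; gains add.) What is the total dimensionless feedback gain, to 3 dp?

0.352

Convert to gains: g_wv = 1.27/2.5 = 0.508; g_cld = -0.39/2.5 = -0.156.
Total gain g = 0.352.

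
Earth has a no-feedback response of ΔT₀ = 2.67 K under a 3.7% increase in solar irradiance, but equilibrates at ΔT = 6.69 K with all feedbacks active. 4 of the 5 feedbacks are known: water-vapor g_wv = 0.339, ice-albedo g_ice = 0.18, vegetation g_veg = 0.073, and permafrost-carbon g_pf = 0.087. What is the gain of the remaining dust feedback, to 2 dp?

-0.08

Amplification A = ΔT/ΔT₀ = 6.69/2.67 = 2.506.
Total gain g = 1 − 1/A = 1 − 1/2.506 = 0.601.
Known gains sum to 0.339 + 0.18 + 0.073 + 0.087 = 0.679.
g_dust = 0.601 − 0.679 = -0.08.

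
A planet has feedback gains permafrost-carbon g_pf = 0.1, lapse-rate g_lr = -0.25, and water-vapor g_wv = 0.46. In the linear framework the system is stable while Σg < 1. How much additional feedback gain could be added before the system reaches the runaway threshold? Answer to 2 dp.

0.69

Current total gain = 0.1 − 0.25 + 0.46 = 0.31.
Margin to runaway = 1 − 0.31 = 0.69.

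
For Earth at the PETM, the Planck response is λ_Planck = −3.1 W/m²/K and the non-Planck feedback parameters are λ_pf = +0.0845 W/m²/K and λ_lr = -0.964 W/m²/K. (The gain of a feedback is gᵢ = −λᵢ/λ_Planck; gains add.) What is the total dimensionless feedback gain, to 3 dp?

Convert to gains: g_pf = 0.0845/3.1 = 0.02726; g_lr = -0.964/3.1 = -0.311.
Total gain g = -0.28374.

-0.284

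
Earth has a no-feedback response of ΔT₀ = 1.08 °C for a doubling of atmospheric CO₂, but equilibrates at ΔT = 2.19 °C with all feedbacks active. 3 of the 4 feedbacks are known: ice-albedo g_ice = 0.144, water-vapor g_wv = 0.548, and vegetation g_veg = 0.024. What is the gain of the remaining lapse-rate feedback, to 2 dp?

-0.21

Amplification A = ΔT/ΔT₀ = 2.19/1.08 = 2.028.
Total gain g = 1 − 1/A = 1 − 1/2.028 = 0.5069.
Known gains sum to 0.144 + 0.548 + 0.024 = 0.716.
g_lr = 0.5069 − 0.716 = -0.21.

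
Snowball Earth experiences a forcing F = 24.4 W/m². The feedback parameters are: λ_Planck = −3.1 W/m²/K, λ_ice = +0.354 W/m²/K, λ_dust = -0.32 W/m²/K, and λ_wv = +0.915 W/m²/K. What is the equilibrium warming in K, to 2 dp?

Net feedback parameter λ = (−3.1) + (+0.354) + (-0.32) + (+0.915) = -2.151 W/m²/K.
ΔT = −F/λ = −24.4/(-2.151) = 11.34 K.

11.34 K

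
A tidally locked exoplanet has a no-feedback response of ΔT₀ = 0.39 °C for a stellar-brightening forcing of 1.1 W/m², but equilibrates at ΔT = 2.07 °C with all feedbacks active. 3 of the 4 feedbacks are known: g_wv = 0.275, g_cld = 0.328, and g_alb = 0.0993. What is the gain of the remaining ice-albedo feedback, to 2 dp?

Amplification A = ΔT/ΔT₀ = 2.07/0.39 = 5.308.
Total gain g = 1 − 1/A = 1 − 1/5.308 = 0.8116.
Known gains sum to 0.275 + 0.328 + 0.0993 = 0.7023.
g_ice = 0.8116 − 0.7023 = 0.11.

0.11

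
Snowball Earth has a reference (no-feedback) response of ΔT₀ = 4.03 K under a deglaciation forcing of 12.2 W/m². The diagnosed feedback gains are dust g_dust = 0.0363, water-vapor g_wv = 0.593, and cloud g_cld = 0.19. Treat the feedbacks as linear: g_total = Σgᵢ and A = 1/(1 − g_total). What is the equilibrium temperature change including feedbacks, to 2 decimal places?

22.30 K

Total gain g = 0.0363 + 0.593 + 0.19 = 0.8193.
Amplification A = 1/(1 − 0.8193) = 5.534.
ΔT = 4.03 × 5.534 = 22.30 K.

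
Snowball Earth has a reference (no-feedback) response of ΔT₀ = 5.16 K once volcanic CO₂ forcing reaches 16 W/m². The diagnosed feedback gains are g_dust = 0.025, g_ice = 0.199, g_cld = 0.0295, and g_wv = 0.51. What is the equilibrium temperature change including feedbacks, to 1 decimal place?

Total gain g = 0.025 + 0.199 + 0.0295 + 0.51 = 0.7635.
Amplification A = 1/(1 − 0.7635) = 4.228.
ΔT = 5.16 × 4.228 = 21.8 K.

21.8 K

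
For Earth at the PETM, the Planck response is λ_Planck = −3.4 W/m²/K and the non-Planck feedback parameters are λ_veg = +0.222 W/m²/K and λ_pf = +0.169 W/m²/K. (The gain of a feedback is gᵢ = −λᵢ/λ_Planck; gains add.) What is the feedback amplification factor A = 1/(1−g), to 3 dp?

Convert to gains: g_veg = 0.222/3.4 = 0.06529; g_pf = 0.169/3.4 = 0.04971.
Total gain g = 0.115.
A = 1/(1 − 0.115) = 1.130.

1.130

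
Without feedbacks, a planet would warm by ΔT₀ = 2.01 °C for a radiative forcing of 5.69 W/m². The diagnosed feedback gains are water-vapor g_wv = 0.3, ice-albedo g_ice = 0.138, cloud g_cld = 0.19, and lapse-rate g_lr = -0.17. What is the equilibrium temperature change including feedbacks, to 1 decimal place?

Total gain g = 0.3 + 0.138 + 0.19 − 0.17 = 0.458.
Amplification A = 1/(1 − 0.458) = 1.845.
ΔT = 2.01 × 1.845 = 3.7 °C.

3.7 °C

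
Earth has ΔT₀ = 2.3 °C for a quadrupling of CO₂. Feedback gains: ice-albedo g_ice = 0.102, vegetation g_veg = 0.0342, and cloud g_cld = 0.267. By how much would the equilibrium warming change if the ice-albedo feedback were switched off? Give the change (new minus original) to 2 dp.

-0.56 °C

Original: g = 0.4032, ΔT = 2.3/(1−0.4032) = 3.8539 °C.
Without ice-albedo: g' = 0.3012, ΔT' = 2.3/(1−0.3012) = 3.2914 °C.
Change = 3.2914 − 3.8539 = -0.56 °C.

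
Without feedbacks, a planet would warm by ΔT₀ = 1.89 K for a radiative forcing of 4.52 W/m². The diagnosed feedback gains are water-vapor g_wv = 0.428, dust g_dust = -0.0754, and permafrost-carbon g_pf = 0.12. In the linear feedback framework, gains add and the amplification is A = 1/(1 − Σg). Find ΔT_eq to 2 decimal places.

Total gain g = 0.428 − 0.0754 + 0.12 = 0.4726.
Amplification A = 1/(1 − 0.4726) = 1.896.
ΔT = 1.89 × 1.896 = 3.58 K.

3.58 K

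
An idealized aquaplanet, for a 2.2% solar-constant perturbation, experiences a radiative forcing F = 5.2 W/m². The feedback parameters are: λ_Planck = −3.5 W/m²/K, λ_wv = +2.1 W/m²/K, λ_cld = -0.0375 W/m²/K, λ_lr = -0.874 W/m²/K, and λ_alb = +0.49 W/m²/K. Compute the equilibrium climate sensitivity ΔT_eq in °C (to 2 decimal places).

2.85 °C

Net feedback parameter λ = (−3.5) + (+2.1) + (-0.0375) + (-0.874) + (+0.49) = -1.8215 W/m²/K.
ΔT = −F/λ = −5.2/(-1.8215) = 2.85 °C.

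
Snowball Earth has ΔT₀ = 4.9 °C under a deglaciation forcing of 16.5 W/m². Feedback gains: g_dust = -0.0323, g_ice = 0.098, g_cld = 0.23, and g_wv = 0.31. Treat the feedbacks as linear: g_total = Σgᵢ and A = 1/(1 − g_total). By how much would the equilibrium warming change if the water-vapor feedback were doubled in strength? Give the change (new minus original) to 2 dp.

45.70 °C

Original: g = 0.6057, ΔT = 4.9/(1−0.6057) = 12.4271 °C.
With doubled water-vapor: g' = 0.9157, ΔT' = 4.9/(1−0.9157) = 58.1257 °C.
Change = 58.1257 − 12.4271 = 45.70 °C.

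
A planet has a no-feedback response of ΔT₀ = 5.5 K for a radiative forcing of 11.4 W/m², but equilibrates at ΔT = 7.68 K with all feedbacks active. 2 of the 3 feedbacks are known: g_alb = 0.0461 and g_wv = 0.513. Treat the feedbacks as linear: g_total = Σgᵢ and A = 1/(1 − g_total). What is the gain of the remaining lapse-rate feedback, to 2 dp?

-0.28

Amplification A = ΔT/ΔT₀ = 7.68/5.5 = 1.396.
Total gain g = 1 − 1/A = 1 − 1/1.396 = 0.2837.
Known gains sum to 0.0461 + 0.513 = 0.5591.
g_lr = 0.2837 − 0.5591 = -0.28.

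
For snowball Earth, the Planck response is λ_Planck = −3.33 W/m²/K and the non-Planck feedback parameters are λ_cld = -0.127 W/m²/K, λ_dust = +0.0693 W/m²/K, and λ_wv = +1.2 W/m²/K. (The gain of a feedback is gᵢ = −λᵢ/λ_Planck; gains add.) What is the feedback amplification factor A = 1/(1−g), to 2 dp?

1.52

Convert to gains: g_cld = -0.127/3.33 = -0.03814; g_dust = 0.0693/3.33 = 0.02081; g_wv = 1.2/3.33 = 0.3604.
Total gain g = 0.34307.
A = 1/(1 − 0.34307) = 1.52.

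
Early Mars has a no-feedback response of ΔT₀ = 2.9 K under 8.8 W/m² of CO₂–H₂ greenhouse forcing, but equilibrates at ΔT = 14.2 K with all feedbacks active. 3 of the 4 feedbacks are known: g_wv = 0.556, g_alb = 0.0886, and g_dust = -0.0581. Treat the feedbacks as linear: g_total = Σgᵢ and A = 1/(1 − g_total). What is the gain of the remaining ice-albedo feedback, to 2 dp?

Amplification A = ΔT/ΔT₀ = 14.2/2.9 = 4.897.
Total gain g = 1 − 1/A = 1 − 1/4.897 = 0.7958.
Known gains sum to 0.556 + 0.0886 − 0.0581 = 0.5865.
g_ice = 0.7958 − 0.5865 = 0.21.

0.21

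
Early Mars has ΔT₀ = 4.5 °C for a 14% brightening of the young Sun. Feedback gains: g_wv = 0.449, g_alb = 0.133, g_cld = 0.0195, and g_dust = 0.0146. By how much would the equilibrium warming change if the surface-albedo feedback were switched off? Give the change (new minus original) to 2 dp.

Original: g = 0.6161, ΔT = 4.5/(1−0.6161) = 11.7218 °C.
Without surface-albedo: g' = 0.4831, ΔT' = 4.5/(1−0.4831) = 8.7057 °C.
Change = 8.7057 − 11.7218 = -3.02 °C.

-3.02 °C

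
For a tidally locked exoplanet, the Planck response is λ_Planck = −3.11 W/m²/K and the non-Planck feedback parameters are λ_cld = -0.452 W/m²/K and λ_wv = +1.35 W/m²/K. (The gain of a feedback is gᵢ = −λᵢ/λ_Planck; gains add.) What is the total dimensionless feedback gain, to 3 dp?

Convert to gains: g_cld = -0.452/3.11 = -0.1453; g_wv = 1.35/3.11 = 0.4341.
Total gain g = 0.2888.

0.289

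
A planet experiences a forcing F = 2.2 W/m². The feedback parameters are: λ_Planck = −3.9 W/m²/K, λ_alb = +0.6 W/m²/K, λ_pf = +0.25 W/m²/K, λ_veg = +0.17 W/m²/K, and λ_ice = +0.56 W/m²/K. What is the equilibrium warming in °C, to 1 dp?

0.9 °C

Net feedback parameter λ = (−3.9) + (+0.6) + (+0.25) + (+0.17) + (+0.56) = -2.32 W/m²/K.
ΔT = −F/λ = −2.2/(-2.32) = 0.9 °C.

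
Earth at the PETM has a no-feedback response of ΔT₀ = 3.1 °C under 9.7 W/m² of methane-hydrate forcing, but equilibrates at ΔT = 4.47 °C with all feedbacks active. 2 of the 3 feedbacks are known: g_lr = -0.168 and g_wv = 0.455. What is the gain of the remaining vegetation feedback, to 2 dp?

0.02

Amplification A = ΔT/ΔT₀ = 4.47/3.1 = 1.442.
Total gain g = 1 − 1/A = 1 − 1/1.442 = 0.3065.
Known gains sum to -0.168 + 0.455 = 0.287.
g_veg = 0.3065 − 0.287 = 0.02.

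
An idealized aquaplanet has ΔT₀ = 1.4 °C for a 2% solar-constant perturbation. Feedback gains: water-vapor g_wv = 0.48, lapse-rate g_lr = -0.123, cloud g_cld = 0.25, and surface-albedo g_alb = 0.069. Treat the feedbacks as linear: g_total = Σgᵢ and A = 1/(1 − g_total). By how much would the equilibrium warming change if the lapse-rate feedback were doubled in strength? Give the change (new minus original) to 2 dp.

Original: g = 0.676, ΔT = 1.4/(1−0.676) = 4.3210 °C.
With doubled lapse-rate: g' = 0.553, ΔT' = 1.4/(1−0.553) = 3.1320 °C.
Change = 3.1320 − 4.3210 = -1.19 °C.

-1.19 °C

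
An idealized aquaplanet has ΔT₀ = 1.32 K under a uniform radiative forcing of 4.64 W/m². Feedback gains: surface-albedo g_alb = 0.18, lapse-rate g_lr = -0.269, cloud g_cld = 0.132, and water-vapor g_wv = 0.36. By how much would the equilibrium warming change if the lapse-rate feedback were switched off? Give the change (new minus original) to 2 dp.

Original: g = 0.403, ΔT = 1.32/(1−0.403) = 2.2111 K.
Without lapse-rate: g' = 0.672, ΔT' = 1.32/(1−0.672) = 4.0244 K.
Change = 4.0244 − 2.2111 = 1.81 K.

1.81 K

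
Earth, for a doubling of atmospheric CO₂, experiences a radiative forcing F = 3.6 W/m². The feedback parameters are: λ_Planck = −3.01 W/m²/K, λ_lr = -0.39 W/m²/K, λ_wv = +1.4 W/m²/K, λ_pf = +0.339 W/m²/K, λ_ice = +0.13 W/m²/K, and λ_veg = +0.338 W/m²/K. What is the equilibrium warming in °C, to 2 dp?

Net feedback parameter λ = (−3.01) + (-0.39) + (+1.4) + (+0.339) + (+0.13) + (+0.338) = -1.193 W/m²/K.
ΔT = −F/λ = −3.6/(-1.193) = 3.02 °C.

3.02 °C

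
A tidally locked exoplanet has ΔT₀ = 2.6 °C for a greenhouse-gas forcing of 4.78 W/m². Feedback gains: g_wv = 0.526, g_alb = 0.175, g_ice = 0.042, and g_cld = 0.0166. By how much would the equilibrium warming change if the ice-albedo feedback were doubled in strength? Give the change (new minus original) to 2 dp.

Original: g = 0.7596, ΔT = 2.6/(1−0.7596) = 10.8153 °C.
With doubled ice-albedo: g' = 0.8016, ΔT' = 2.6/(1−0.8016) = 13.1048 °C.
Change = 13.1048 − 10.8153 = 2.29 °C.

2.29 °C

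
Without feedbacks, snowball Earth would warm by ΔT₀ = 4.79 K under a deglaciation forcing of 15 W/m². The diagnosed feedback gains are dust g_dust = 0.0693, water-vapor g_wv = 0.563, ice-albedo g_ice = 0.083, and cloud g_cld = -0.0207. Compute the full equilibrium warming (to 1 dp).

15.7 K

Total gain g = 0.0693 + 0.563 + 0.083 − 0.0207 = 0.6946.
Amplification A = 1/(1 − 0.6946) = 3.274.
ΔT = 4.79 × 3.274 = 15.7 K.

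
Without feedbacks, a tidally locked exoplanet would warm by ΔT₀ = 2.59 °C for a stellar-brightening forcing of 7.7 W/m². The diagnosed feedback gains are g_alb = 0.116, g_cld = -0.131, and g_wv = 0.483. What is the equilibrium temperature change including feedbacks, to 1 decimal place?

4.9 °C

Total gain g = 0.116 − 0.131 + 0.483 = 0.468.
Amplification A = 1/(1 − 0.468) = 1.88.
ΔT = 2.59 × 1.88 = 4.9 °C.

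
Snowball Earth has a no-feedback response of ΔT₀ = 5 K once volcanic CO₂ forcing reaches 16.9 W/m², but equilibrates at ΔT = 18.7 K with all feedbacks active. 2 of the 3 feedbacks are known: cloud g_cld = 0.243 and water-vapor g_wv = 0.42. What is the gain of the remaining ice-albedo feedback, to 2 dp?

Amplification A = ΔT/ΔT₀ = 18.7/5 = 3.74.
Total gain g = 1 − 1/A = 1 − 1/3.74 = 0.7326.
Known gains sum to 0.243 + 0.42 = 0.663.
g_ice = 0.7326 − 0.663 = 0.07.

0.07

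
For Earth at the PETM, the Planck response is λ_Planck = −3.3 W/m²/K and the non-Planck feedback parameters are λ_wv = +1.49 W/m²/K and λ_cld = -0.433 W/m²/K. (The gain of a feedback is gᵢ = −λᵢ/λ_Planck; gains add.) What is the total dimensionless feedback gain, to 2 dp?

0.32

Convert to gains: g_wv = 1.49/3.3 = 0.4515; g_cld = -0.433/3.3 = -0.1312.
Total gain g = 0.3203.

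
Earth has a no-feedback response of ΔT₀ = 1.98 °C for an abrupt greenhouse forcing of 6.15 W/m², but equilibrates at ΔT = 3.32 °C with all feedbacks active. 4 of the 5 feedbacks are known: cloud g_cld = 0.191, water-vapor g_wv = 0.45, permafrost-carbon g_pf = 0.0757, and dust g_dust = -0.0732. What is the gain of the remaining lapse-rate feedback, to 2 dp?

Amplification A = ΔT/ΔT₀ = 3.32/1.98 = 1.677.
Total gain g = 1 − 1/A = 1 − 1/1.677 = 0.4037.
Known gains sum to 0.191 + 0.45 + 0.0757 − 0.0732 = 0.6435.
g_lr = 0.4037 − 0.6435 = -0.24.

-0.24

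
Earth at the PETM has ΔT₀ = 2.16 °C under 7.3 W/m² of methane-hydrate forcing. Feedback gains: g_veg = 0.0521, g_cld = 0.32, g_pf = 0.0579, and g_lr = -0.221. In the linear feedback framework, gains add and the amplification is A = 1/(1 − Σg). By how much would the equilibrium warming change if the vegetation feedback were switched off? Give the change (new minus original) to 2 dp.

-0.17 °C

Original: g = 0.209, ΔT = 2.16/(1−0.209) = 2.7307 °C.
Without vegetation: g' = 0.1569, ΔT' = 2.16/(1−0.1569) = 2.5620 °C.
Change = 2.5620 − 2.7307 = -0.17 °C.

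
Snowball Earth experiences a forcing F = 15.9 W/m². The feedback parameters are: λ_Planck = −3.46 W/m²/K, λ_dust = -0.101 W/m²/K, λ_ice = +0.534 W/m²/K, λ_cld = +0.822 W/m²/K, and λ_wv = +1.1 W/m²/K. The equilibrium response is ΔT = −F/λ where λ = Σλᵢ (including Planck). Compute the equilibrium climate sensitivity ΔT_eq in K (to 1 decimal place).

14.4 K

Net feedback parameter λ = (−3.46) + (-0.101) + (+0.534) + (+0.822) + (+1.1) = -1.105 W/m²/K.
ΔT = −F/λ = −15.9/(-1.105) = 14.4 K.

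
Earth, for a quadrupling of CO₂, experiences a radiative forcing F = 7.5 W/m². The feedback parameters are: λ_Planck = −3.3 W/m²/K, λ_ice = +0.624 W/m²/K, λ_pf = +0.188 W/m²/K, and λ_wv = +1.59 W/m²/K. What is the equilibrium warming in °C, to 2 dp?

Net feedback parameter λ = (−3.3) + (+0.624) + (+0.188) + (+1.59) = -0.898 W/m²/K.
ΔT = −F/λ = −7.5/(-0.898) = 8.35 °C.

8.35 °C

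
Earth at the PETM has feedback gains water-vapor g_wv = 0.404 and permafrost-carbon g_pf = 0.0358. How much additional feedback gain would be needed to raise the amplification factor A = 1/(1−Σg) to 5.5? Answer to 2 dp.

Current total gain = 0.4398.
Target gain for A = 5.5: g* = 1 − 1/5.5 = 0.8182.
Additional gain needed = 0.8182 − 0.4398 = 0.38.

0.38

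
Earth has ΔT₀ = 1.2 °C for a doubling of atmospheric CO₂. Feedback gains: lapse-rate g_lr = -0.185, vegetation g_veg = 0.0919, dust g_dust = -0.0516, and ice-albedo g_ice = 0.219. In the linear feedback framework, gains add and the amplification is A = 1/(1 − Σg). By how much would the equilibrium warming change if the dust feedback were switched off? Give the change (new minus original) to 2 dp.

Original: g = 0.0743, ΔT = 1.2/(1−0.0743) = 1.2963 °C.
Without dust: g' = 0.1259, ΔT' = 1.2/(1−0.1259) = 1.3728 °C.
Change = 1.3728 − 1.2963 = 0.08 °C.

0.08 °C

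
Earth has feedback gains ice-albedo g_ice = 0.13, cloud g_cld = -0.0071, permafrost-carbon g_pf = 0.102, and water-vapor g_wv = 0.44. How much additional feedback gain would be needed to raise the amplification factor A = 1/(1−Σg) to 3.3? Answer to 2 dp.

Current total gain = 0.6649.
Target gain for A = 3.3: g* = 1 − 1/3.3 = 0.697.
Additional gain needed = 0.697 − 0.6649 = 0.03.

0.03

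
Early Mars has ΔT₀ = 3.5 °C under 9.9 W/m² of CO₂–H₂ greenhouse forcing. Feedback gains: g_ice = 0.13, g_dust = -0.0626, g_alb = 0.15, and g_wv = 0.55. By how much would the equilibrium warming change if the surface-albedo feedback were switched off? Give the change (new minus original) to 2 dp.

Original: g = 0.7674, ΔT = 3.5/(1−0.7674) = 15.0473 °C.
Without surface-albedo: g' = 0.6174, ΔT' = 3.5/(1−0.6174) = 9.1479 °C.
Change = 9.1479 − 15.0473 = -5.90 °C.

-5.90 °C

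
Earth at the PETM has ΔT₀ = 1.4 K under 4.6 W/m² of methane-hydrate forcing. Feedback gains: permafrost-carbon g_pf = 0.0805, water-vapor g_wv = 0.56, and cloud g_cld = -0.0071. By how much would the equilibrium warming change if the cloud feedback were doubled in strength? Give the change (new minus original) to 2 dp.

-0.07 K

Original: g = 0.6334, ΔT = 1.4/(1−0.6334) = 3.8189 K.
With doubled cloud: g' = 0.6263, ΔT' = 1.4/(1−0.6263) = 3.7463 K.
Change = 3.7463 − 3.8189 = -0.07 K.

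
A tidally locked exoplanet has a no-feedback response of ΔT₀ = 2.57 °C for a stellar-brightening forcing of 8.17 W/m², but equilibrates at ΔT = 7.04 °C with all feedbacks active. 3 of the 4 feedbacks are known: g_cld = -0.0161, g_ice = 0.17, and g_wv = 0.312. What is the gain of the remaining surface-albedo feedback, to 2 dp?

Amplification A = ΔT/ΔT₀ = 7.04/2.57 = 2.739.
Total gain g = 1 − 1/A = 1 − 1/2.739 = 0.6349.
Known gains sum to -0.0161 + 0.17 + 0.312 = 0.4659.
g_alb = 0.6349 − 0.4659 = 0.17.

0.17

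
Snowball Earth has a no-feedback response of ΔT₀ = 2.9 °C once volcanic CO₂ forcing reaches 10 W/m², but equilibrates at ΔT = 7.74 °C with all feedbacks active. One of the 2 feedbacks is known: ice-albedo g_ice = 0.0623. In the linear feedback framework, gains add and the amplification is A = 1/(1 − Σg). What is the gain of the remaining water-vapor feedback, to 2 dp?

0.56

Amplification A = ΔT/ΔT₀ = 7.74/2.9 = 2.669.
Total gain g = 1 − 1/A = 1 − 1/2.669 = 0.6253.
The known gain is 0.0623.
g_wv = 0.6253 − 0.0623 = 0.56.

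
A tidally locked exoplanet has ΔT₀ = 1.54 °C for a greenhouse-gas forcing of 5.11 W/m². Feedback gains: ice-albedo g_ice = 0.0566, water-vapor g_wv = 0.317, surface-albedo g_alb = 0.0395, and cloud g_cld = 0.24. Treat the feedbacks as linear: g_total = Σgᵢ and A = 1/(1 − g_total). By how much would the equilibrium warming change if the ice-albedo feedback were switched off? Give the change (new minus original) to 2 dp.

Original: g = 0.6531, ΔT = 1.54/(1−0.6531) = 4.4393 °C.
Without ice-albedo: g' = 0.5965, ΔT' = 1.54/(1−0.5965) = 3.8166 °C.
Change = 3.8166 − 4.4393 = -0.62 °C.

-0.62 °C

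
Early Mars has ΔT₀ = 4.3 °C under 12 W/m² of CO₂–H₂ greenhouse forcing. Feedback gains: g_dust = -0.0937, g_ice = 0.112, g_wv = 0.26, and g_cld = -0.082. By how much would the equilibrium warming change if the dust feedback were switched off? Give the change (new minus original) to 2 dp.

Original: g = 0.1963, ΔT = 4.3/(1−0.1963) = 5.3503 °C.
Without dust: g' = 0.29, ΔT' = 4.3/(1−0.29) = 6.0563 °C.
Change = 6.0563 − 5.3503 = 0.71 °C.

0.71 °C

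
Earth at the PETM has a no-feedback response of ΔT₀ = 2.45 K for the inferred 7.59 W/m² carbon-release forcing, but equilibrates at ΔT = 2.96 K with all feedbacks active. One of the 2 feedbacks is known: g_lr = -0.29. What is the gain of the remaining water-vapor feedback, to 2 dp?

0.46

Amplification A = ΔT/ΔT₀ = 2.96/2.45 = 1.208.
Total gain g = 1 − 1/A = 1 − 1/1.208 = 0.1722.
The known gain is -0.29.
g_wv = 0.1722 + 0.29 = 0.46.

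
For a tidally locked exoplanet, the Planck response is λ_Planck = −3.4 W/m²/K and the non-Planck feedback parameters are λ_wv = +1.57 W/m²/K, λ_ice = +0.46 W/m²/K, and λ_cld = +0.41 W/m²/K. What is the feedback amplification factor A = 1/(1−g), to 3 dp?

3.542

Convert to gains: g_wv = 1.57/3.4 = 0.4618; g_ice = 0.46/3.4 = 0.1353; g_cld = 0.41/3.4 = 0.1206.
Total gain g = 0.7177.
A = 1/(1 − 0.7177) = 3.542.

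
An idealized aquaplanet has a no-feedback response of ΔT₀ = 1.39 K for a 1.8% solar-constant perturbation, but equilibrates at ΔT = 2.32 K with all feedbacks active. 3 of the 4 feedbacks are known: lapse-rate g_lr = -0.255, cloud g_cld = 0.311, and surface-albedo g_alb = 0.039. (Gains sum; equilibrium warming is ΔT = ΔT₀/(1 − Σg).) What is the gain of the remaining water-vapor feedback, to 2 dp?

0.31

Amplification A = ΔT/ΔT₀ = 2.32/1.39 = 1.669.
Total gain g = 1 − 1/A = 1 − 1/1.669 = 0.4008.
Known gains sum to -0.255 + 0.311 + 0.039 = 0.095.
g_wv = 0.4008 − 0.095 = 0.31.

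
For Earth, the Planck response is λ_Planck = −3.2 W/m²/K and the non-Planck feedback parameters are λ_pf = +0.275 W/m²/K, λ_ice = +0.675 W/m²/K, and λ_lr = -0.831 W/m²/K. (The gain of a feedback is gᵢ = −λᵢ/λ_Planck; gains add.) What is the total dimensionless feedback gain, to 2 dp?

0.04

Convert to gains: g_pf = 0.275/3.2 = 0.08594; g_ice = 0.675/3.2 = 0.2109; g_lr = -0.831/3.2 = -0.2597.
Total gain g = 0.03714.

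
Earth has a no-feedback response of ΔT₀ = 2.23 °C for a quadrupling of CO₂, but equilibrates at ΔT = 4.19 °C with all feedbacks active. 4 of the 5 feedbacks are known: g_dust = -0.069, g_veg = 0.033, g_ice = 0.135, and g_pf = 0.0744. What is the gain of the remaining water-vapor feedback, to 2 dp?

0.29

Amplification A = ΔT/ΔT₀ = 4.19/2.23 = 1.879.
Total gain g = 1 − 1/A = 1 − 1/1.879 = 0.4678.
Known gains sum to -0.069 + 0.033 + 0.135 + 0.0744 = 0.1734.
g_wv = 0.4678 − 0.1734 = 0.29.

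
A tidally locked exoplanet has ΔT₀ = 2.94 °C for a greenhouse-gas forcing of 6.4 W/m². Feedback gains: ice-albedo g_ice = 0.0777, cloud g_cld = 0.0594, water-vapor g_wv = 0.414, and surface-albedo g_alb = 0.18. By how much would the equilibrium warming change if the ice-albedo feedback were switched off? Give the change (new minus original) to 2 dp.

Original: g = 0.7311, ΔT = 2.94/(1−0.7311) = 10.9334 °C.
Without ice-albedo: g' = 0.6534, ΔT' = 2.94/(1−0.6534) = 8.4824 °C.
Change = 8.4824 − 10.9334 = -2.45 °C.

-2.45 °C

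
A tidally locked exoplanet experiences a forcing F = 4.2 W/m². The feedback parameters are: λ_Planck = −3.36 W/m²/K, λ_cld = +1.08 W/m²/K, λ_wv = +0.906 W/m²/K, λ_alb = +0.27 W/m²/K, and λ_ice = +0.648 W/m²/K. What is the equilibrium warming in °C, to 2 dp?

Net feedback parameter λ = (−3.36) + (+1.08) + (+0.906) + (+0.27) + (+0.648) = -0.456 W/m²/K.
ΔT = −F/λ = −4.2/(-0.456) = 9.21 °C.

9.21 °C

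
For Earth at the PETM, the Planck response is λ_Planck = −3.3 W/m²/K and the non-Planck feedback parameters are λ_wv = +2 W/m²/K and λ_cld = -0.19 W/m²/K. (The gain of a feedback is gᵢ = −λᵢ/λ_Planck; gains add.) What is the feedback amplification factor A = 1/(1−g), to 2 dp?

2.21

Convert to gains: g_wv = 2/3.3 = 0.6061; g_cld = -0.19/3.3 = -0.05758.
Total gain g = 0.54852.
A = 1/(1 − 0.54852) = 2.21.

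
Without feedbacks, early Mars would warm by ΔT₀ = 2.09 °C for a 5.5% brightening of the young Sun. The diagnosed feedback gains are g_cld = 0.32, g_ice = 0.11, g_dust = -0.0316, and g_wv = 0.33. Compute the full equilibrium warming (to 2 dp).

7.70 °C

Total gain g = 0.32 + 0.11 − 0.0316 + 0.33 = 0.7284.
Amplification A = 1/(1 − 0.7284) = 3.682.
ΔT = 2.09 × 3.682 = 7.70 °C.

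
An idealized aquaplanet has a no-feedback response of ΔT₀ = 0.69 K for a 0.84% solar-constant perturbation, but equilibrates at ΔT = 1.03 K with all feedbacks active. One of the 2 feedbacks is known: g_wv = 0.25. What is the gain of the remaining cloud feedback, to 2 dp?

0.08

Amplification A = ΔT/ΔT₀ = 1.03/0.69 = 1.493.
Total gain g = 1 − 1/A = 1 − 1/1.493 = 0.3302.
The known gain is 0.25.
g_cld = 0.3302 − 0.25 = 0.08.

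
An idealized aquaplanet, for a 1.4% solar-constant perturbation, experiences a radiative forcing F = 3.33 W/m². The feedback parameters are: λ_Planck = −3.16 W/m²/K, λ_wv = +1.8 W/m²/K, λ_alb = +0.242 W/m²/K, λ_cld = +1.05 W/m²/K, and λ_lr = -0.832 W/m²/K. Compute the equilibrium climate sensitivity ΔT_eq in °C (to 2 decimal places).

Net feedback parameter λ = (−3.16) + (+1.8) + (+0.242) + (+1.05) + (-0.832) = -0.9 W/m²/K.
ΔT = −F/λ = −3.33/(-0.9) = 3.70 °C.

3.70 °C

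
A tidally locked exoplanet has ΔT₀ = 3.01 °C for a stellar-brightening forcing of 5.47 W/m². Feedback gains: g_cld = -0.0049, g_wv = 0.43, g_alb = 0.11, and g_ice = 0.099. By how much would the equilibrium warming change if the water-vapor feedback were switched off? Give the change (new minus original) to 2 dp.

-4.44 °C

Original: g = 0.6341, ΔT = 3.01/(1−0.6341) = 8.2263 °C.
Without water-vapor: g' = 0.2041, ΔT' = 3.01/(1−0.2041) = 3.7819 °C.
Change = 3.7819 − 8.2263 = -4.44 °C.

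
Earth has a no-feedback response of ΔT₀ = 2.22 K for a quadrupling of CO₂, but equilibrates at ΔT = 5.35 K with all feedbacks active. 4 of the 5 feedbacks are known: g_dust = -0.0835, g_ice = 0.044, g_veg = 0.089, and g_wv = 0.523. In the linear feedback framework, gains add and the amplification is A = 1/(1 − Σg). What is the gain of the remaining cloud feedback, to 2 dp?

Amplification A = ΔT/ΔT₀ = 5.35/2.22 = 2.41.
Total gain g = 1 − 1/A = 1 − 1/2.41 = 0.5851.
Known gains sum to -0.0835 + 0.044 + 0.089 + 0.523 = 0.5725.
g_cld = 0.5851 − 0.5725 = 0.01.

0.01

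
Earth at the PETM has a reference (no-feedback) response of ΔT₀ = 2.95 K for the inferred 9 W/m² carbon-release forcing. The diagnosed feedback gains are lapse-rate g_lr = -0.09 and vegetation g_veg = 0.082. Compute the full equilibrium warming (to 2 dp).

2.93 K

Total gain g = -0.09 + 0.082 = -0.008.
Amplification A = 1/(1 + 0.008) = 0.9921.
ΔT = 2.95 × 0.9921 = 2.93 K.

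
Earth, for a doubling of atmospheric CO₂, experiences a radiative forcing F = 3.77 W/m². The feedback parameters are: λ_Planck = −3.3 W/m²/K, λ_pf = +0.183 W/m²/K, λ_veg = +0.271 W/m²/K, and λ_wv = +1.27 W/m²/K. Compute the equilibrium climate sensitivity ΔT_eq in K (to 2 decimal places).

2.39 K

Net feedback parameter λ = (−3.3) + (+0.183) + (+0.271) + (+1.27) = -1.576 W/m²/K.
ΔT = −F/λ = −3.77/(-1.576) = 2.39 K.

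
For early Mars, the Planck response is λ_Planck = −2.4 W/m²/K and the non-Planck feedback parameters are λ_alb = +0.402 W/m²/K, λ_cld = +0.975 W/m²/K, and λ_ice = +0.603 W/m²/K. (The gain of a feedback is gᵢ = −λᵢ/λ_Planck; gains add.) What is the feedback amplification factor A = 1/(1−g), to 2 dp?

Convert to gains: g_alb = 0.402/2.4 = 0.1675; g_cld = 0.975/2.4 = 0.4062; g_ice = 0.603/2.4 = 0.2513.
Total gain g = 0.825.
A = 1/(1 − 0.825) = 5.71.

5.71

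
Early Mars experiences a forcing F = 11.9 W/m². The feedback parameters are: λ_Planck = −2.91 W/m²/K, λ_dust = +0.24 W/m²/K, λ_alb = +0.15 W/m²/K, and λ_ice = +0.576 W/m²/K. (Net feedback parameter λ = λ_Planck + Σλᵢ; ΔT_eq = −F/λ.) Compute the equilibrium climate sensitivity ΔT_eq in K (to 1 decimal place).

6.1 K

Net feedback parameter λ = (−2.91) + (+0.24) + (+0.15) + (+0.576) = -1.944 W/m²/K.
ΔT = −F/λ = −11.9/(-1.944) = 6.1 K.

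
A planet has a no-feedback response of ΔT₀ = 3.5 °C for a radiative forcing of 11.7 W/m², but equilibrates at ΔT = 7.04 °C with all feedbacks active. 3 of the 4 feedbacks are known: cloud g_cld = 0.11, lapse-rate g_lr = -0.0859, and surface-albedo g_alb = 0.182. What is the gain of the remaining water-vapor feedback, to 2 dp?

0.30

Amplification A = ΔT/ΔT₀ = 7.04/3.5 = 2.011.
Total gain g = 1 − 1/A = 1 − 1/2.011 = 0.5027.
Known gains sum to 0.11 − 0.0859 + 0.182 = 0.2061.
g_wv = 0.5027 − 0.2061 = 0.30.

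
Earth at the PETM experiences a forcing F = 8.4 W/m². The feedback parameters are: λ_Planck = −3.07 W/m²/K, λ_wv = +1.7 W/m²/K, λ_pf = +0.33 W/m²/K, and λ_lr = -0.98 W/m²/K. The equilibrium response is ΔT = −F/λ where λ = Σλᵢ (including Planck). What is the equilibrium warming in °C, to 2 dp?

4.16 °C

Net feedback parameter λ = (−3.07) + (+1.7) + (+0.33) + (-0.98) = -2.02 W/m²/K.
ΔT = −F/λ = −8.4/(-2.02) = 4.16 °C.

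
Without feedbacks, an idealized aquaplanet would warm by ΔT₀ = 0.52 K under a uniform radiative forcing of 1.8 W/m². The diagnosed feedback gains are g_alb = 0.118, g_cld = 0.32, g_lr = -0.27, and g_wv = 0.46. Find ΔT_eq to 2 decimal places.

1.40 K

Total gain g = 0.118 + 0.32 − 0.27 + 0.46 = 0.628.
Amplification A = 1/(1 − 0.628) = 2.688.
ΔT = 0.52 × 2.688 = 1.40 K.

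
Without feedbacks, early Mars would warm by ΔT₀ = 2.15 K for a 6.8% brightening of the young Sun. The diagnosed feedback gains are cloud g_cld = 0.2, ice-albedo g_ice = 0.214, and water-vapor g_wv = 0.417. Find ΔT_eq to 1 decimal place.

Total gain g = 0.2 + 0.214 + 0.417 = 0.831.
Amplification A = 1/(1 − 0.831) = 5.917.
ΔT = 2.15 × 5.917 = 12.7 K.

12.7 K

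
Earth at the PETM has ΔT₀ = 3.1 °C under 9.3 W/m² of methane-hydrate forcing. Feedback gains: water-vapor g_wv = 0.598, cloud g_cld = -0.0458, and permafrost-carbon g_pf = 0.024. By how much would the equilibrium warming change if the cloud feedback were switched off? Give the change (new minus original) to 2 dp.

Original: g = 0.5762, ΔT = 3.1/(1−0.5762) = 7.3148 °C.
Without cloud: g' = 0.622, ΔT' = 3.1/(1−0.622) = 8.2011 °C.
Change = 8.2011 − 7.3148 = 0.89 °C.

0.89 °C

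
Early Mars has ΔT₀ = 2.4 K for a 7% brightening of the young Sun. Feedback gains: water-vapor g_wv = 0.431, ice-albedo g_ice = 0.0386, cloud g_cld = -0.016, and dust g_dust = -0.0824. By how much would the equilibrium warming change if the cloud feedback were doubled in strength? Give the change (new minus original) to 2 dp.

Original: g = 0.3712, ΔT = 2.4/(1−0.3712) = 3.8168 K.
With doubled cloud: g' = 0.3552, ΔT' = 2.4/(1−0.3552) = 3.7221 K.
Change = 3.7221 − 3.8168 = -0.09 K.

-0.09 K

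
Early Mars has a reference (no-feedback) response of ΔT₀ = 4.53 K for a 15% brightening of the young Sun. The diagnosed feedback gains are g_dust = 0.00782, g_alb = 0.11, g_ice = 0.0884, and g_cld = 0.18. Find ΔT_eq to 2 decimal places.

Total gain g = 0.00782 + 0.11 + 0.0884 + 0.18 = 0.38622.
Amplification A = 1/(1 − 0.38622) = 1.629.
ΔT = 4.53 × 1.629 = 7.38 K.

7.38 K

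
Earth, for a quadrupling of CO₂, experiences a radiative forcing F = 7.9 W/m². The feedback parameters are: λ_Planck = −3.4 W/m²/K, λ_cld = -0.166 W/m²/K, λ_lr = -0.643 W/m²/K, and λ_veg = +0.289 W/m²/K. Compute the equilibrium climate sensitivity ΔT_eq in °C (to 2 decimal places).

2.02 °C

Net feedback parameter λ = (−3.4) + (-0.166) + (-0.643) + (+0.289) = -3.92 W/m²/K.
ΔT = −F/λ = −7.9/(-3.92) = 2.02 °C.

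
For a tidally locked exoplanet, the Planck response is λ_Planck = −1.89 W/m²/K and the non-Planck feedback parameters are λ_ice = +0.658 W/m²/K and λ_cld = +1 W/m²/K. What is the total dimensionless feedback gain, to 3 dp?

Convert to gains: g_ice = 0.658/1.89 = 0.3481; g_cld = 1/1.89 = 0.5291.
Total gain g = 0.8772.

0.877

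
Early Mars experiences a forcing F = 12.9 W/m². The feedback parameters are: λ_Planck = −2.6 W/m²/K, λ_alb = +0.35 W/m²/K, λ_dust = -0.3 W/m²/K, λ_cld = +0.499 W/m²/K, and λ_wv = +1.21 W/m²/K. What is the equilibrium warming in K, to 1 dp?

15.3 K

Net feedback parameter λ = (−2.6) + (+0.35) + (-0.3) + (+0.499) + (+1.21) = -0.841 W/m²/K.
ΔT = −F/λ = −12.9/(-0.841) = 15.3 K.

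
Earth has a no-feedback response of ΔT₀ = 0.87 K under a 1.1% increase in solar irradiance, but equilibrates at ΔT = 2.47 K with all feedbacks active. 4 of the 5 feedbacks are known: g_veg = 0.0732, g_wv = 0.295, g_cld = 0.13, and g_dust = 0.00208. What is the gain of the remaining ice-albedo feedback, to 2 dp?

Amplification A = ΔT/ΔT₀ = 2.47/0.87 = 2.839.
Total gain g = 1 − 1/A = 1 − 1/2.839 = 0.6478.
Known gains sum to 0.0732 + 0.295 + 0.13 + 0.00208 = 0.50028.
g_ice = 0.6478 − 0.50028 = 0.15.

0.15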